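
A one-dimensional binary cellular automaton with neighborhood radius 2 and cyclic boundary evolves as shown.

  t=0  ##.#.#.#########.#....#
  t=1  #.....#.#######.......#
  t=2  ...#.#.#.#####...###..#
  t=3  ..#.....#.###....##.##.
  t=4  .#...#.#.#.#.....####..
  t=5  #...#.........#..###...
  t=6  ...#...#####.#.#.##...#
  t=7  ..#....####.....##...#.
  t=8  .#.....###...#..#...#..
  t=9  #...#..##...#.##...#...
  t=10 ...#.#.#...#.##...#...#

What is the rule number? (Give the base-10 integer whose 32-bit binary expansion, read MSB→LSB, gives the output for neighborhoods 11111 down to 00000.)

  ##### -> #   bit 31 = 1  t=0,i=9
  ####. -> #   bit 30 = 1  t=0,i=14
  ###.# -> .   bit 29 = 0  t=0,i=1
  ###.. -> .   bit 28 = 0  t=1,i=14
  ##.## -> #   bit 27 = 1  t=3,i=19
  ##.#. -> .   bit 26 = 0  t=0,i=2
  ##..# -> #   bit 25 = 1  t=2,i=20
  ##... -> .   bit 24 = 0  t=1,i=1
  #.### -> .   bit 23 = 0  t=0,i=7
  #.##. -> #   bit 22 = 1  t=3,i=20
  #.#.# -> .   bit 21 = 0  t=0,i=3
  #.#.. -> .   bit 20 = 0  t=0,i=17
  #..## -> .   bit 19 = 0  t=5,i=16
  #..#. -> #   bit 18 = 1  t=2,i=21
  #...# -> .   bit 17 = 0  t=2,i=1
  #.... -> .   bit 16 = 0  t=0,i=19
  .#### -> #   bit 15 = 1  t=0,i=8
  .###. -> #   bit 14 = 1  t=0,i=0
  .##.# -> #   bit 13 = 1  t=3,i=18
  .##.. -> .   bit 12 = 0  t=1,i=0
  .#.## -> #   bit 11 = 1  t=0,i=6
  .#.#. -> .   bit 10 = 0  t=0,i=4
  .#..# -> #   bit 9 = 1  t=5,i=15
  .#... -> .   bit 8 = 0  t=0,i=18
  ..### -> #   bit 7 = 1  t=0,i=22
  ..##. -> #   bit 6 = 1  t=1,i=22
  ..#.# -> .   bit 5 = 0  t=1,i=6
  ..#.. -> .   bit 4 = 0  t=2,i=22
  ...## -> .   bit 3 = 0  t=0,i=21
  ...#. -> #   bit 2 = 1  t=1,i=5
  ....# -> .   bit 1 = 0  t=0,i=20
  ..... -> #   bit 0 = 1  t=1,i=3
  bits 11001010010001001110101011000101 = 3393514181

3393514181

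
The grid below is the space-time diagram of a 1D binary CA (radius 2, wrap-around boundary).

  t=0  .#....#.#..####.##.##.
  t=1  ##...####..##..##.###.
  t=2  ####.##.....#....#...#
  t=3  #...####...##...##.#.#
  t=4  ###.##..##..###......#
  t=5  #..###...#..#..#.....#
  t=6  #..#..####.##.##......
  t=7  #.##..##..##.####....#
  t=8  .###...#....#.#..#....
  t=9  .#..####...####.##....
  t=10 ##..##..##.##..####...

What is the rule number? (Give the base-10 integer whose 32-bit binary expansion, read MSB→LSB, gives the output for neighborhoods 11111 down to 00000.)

  [31] ##### => .  t=2,i=1
  [30] ####. => .  t=0,i=13
  [29] ###.# => .  t=0,i=14
  [28] ###.. => .  t=1,i=8
  [27] ##.## => #  t=0,i=15
  [26] ##.#. => .  t=3,i=18
  [25] ##..# => .  t=0,i=21
  [24] ##... => #  t=1,i=2
  [23] #.### => .  t=1,i=18
  [22] #.##. => #  t=0,i=16
  [21] #.#.# => .  t=3,i=19
  [20] #.#.. => #  t=0,i=8
  [19] #..## => .  t=0,i=10
  [18] #..#. => #  t=0,i=0
  [17] #...# => #  t=1,i=3
  [16] #.... => .  t=0,i=3
  [15] .#### => #  t=0,i=12
  [14] .###. => .  t=1,i=19
  [13] .##.# => .  t=0,i=17
  [12] .##.. => #  t=0,i=20
  [11] .#.## => .  t=3,i=20
  [10] .#.#. => #  t=0,i=7
  [9] .#..# => .  t=0,i=9
  [8] .#... => .  t=0,i=2
  [7] ..### => #  t=0,i=11
  [6] ..##. => .  t=1,i=11
  [5] ..#.# => #  t=0,i=6
  [4] ..#.. => #  t=0,i=1
  [3] ...## => .  t=1,i=4
  [2] ...#. => #  t=0,i=5
  [1] ....# => .  t=0,i=4
  [0] ..... => .  t=2,i=9
  bits 00001001010101101001010010110100 = 156669108

156669108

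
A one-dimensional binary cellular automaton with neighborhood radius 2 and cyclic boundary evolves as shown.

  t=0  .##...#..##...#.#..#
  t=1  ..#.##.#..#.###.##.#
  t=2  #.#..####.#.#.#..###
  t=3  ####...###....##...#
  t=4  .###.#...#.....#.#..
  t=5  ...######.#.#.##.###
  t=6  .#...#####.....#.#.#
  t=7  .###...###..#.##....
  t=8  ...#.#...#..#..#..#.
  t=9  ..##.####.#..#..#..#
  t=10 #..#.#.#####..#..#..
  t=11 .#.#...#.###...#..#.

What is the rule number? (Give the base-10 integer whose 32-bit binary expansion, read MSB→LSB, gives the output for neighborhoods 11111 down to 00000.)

  nb #####: next=#  (t=3,i=1, bit31=1)
  nb ####.: next=#  (t=2,i=7, bit30=1)
  nb ###.#: next=#  (t=1,i=14, bit29=1)
  nb ###..: next=#  (t=3,i=3, bit28=1)
  nb ##.##: next=.  (t=1,i=15, bit27=0)
  nb ##.#.: next=#  (t=1,i=6, bit26=1)
  nb ##..#: next=.  (t=7,i=10, bit25=0)
  nb ##...: next=.  (t=0,i=3, bit24=0)
  nb #.###: next=#  (t=1,i=12, bit23=1)
  nb #.##.: next=.  (t=0,i=1, bit22=0)
  nb #.#.#: next=.  (t=2,i=10, bit21=0)
  nb #.#..: next=#  (t=0,i=16, bit20=1)
  nb #..##: next=.  (t=0,i=8, bit19=0)
  nb #..#.: next=.  (t=0,i=18, bit18=0)
  nb #...#: next=#  (t=0,i=4, bit17=1)
  nb #....: next=.  (t=3,i=11, bit16=0)
  nb .####: next=.  (t=2,i=6, bit15=0)
  nb .###.: next=.  (t=1,i=13, bit14=0)
  nb .##.#: next=#  (t=1,i=5, bit13=1)
  nb .##..: next=#  (t=0,i=2, bit12=1)
  nb .#.##: next=.  (t=0,i=0, bit11=0)
  nb .#.#.: next=.  (t=0,i=15, bit10=0)
  nb .#..#: next=#  (t=0,i=7, bit9=1)
  nb .#...: next=#  (t=4,i=6, bit8=1)
  nb ..###: next=.  (t=2,i=5, bit7=0)
  nb ..##.: next=.  (t=0,i=9, bit6=0)
  nb ..#.#: next=#  (t=0,i=14, bit5=1)
  nb ..#..: next=.  (t=0,i=6, bit4=0)
  nb ...##: next=.  (t=3,i=6, bit3=0)
  nb ...#.: next=#  (t=0,i=5, bit2=1)
  nb ....#: next=.  (t=3,i=12, bit1=0)
  nb .....: next=#  (t=4,i=12, bit0=1)
  bits 11110100100100100011001100100101 = 4103222053

4103222053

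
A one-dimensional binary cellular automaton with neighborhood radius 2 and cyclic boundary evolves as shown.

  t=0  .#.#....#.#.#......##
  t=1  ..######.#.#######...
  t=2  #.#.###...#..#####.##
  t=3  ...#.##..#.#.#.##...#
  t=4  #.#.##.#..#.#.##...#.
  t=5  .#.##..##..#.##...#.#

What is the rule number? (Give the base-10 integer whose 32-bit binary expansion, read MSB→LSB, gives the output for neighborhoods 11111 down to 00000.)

3528544135

  #####|#  b31=1 t=1,i=4
  ####.|#  b30=1 t=1,i=6
  ###.#|.  b29=0 t=1,i=7
  ###..|#  b28=1 t=1,i=17
  ##.##|.  b27=0 t=2,i=18
  ##.#.|.  b26=0 t=0,i=0
  ##..#|#  b25=1 t=3,i=7
  ##...|.  b24=0 t=1,i=18
  #.###|.  b23=0 t=1,i=11
  #.##.|#  b22=1 t=3,i=5
  #.#.#|.  b21=0 t=0,i=1
  #.#..|#  b20=1 t=0,i=3
  #..##|.  b19=0 t=2,i=12
  #..#.|.  b18=0 t=3,i=8
  #...#|.  b17=0 t=2,i=8
  #....|#  b16=1 t=0,i=5
  .####|.  b15=0 t=1,i=3
  .###.|#  b14=1 t=2,i=5
  .##.#|.  b13=0 t=0,i=20
  .##..|.  b12=0 t=3,i=6
  .#.##|#  b11=1 t=1,i=10
  .#.#.|#  b10=1 t=0,i=2
  .#..#|#  b9=1 t=2,i=11
  .#...|#  b8=1 t=0,i=4
  ..###|#  b7=1 t=1,i=2
  ..##.|.  b6=0 t=0,i=19
  ..#.#|.  b5=0 t=0,i=8
  ..#..|.  b4=0 t=2,i=10
  ...##|.  b3=0 t=0,i=18
  ...#.|#  b2=1 t=0,i=7
  ....#|#  b1=1 t=0,i=6
  .....|#  b0=1 t=0,i=15
  bits 11010010010100010100111110000111 = 3528544135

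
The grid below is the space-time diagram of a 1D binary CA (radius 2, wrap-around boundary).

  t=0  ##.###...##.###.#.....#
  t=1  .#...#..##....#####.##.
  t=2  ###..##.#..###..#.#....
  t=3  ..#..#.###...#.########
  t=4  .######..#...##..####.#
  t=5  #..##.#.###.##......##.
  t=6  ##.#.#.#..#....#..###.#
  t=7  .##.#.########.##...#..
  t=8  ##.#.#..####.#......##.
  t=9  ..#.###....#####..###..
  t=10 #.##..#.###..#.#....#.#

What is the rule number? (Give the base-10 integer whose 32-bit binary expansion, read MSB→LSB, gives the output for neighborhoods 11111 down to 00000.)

  nb #####: next=#  (t=1,i=16, bit31=1)
  nb ####.: next=.  (t=1,i=17, bit30=0)
  nb ###.#: next=#  (t=0,i=1, bit29=1)
  nb ###..: next=#  (t=0,i=5, bit28=1)
  nb ##.##: next=.  (t=0,i=2, bit27=0)
  nb ##.#.: next=#  (t=0,i=15, bit26=1)
  nb ##..#: next=.  (t=1,i=22, bit25=0)
  nb ##...: next=.  (t=0,i=6, bit24=0)
  nb #.###: next=.  (t=0,i=3, bit23=0)
  nb #.##.: next=.  (t=1,i=20, bit22=0)
  nb #.#.#: next=.  (t=4,i=22, bit21=0)
  nb #.#..: next=#  (t=0,i=16, bit20=1)
  nb #..##: next=.  (t=1,i=7, bit19=0)
  nb #..#.: next=#  (t=1,i=0, bit18=1)
  nb #...#: next=.  (t=0,i=7, bit17=0)
  nb #....: next=#  (t=0,i=18, bit16=1)
  nb .####: next=.  (t=1,i=15, bit15=0)
  nb .###.: next=.  (t=0,i=0, bit14=0)
  nb .##.#: next=.  (t=0,i=10, bit13=0)
  nb .##..: next=.  (t=1,i=9, bit12=0)
  nb .#.##: next=#  (t=3,i=6, bit11=1)
  nb .#.#.: next=#  (t=2,i=17, bit10=1)
  nb .#..#: next=#  (t=1,i=6, bit9=1)
  nb .#...: next=#  (t=0,i=17, bit8=1)
  nb ..###: next=.  (t=0,i=22, bit7=0)
  nb ..##.: next=#  (t=0,i=9, bit6=1)
  nb ..#.#: next=#  (t=2,i=16, bit5=1)
  nb ..#..: next=#  (t=1,i=1, bit4=1)
  nb ...##: next=#  (t=0,i=8, bit3=1)
  nb ...#.: next=.  (t=1,i=4, bit2=0)
  nb ....#: next=#  (t=0,i=20, bit1=1)
  nb .....: next=.  (t=0,i=19, bit0=0)
  bits 10110100000101010000111101111010 = 3021279098

3021279098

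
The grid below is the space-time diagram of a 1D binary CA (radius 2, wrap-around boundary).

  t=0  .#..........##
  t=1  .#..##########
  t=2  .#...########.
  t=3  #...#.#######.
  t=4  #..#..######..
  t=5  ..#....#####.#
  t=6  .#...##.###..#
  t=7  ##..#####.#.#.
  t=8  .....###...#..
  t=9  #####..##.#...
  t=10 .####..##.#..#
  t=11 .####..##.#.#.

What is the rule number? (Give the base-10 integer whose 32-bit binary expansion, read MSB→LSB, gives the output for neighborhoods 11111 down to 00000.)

3650397263

  [31] ##### => #  t=1,i=6
  [30] ####. => #  t=1,i=12
  [29] ###.# => .  t=1,i=13
  [28] ###.. => #  t=2,i=12
  [27] ##.## => #  t=6,i=7
  [26] ##.#. => .  t=0,i=0
  [25] ##..# => .  t=2,i=13
  [24] ##... => #  t=8,i=8
  [23] #.### => #  t=3,i=6
  [22] #.##. => .  t=7,i=0
  [21] #.#.# => .  t=7,i=10
  [20] #.#.. => #  t=0,i=1
  [19] #..## => .  t=1,i=3
  [18] #..#. => #  t=2,i=0
  [17] #...# => .  t=2,i=3
  [16] #.... => .  t=0,i=3
  [15] .#### => #  t=1,i=5
  [14] .###. => .  t=6,i=9
  [13] .##.# => #  t=0,i=13
  [12] .##.. => .  t=7,i=1
  [11] .#.## => .  t=3,i=5
  [10] .#.#. => #  t=6,i=0
  [9] .#..# => .  t=1,i=2
  [8] .#... => .  t=0,i=2
  [7] ..### => .  t=1,i=4
  [6] ..##. => #  t=0,i=12
  [5] ..#.# => .  t=3,i=4
  [4] ..#.. => .  t=2,i=1
  [3] ...## => #  t=0,i=11
  [2] ...#. => #  t=3,i=3
  [1] ....# => #  t=0,i=10
  [0] ..... => #  t=0,i=4
  bits 11011001100101001010010001001111 = 3650397263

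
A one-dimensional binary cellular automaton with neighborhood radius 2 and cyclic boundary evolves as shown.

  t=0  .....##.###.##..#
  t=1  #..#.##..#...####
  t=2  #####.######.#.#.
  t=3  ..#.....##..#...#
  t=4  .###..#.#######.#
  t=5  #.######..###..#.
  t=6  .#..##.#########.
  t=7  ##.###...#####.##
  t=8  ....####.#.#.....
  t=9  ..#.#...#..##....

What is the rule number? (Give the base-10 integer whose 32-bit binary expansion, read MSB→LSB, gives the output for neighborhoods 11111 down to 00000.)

  nb #####: next=#  (t=1,i=15, bit31=1)
  nb ####.: next=.  (t=1,i=16, bit30=0)
  nb ###.#: next=.  (t=0,i=10, bit29=0)
  nb ###..: next=#  (t=1,i=0, bit28=1)
  nb ##.##: next=.  (t=0,i=7, bit27=0)
  nb ##.#.: next=#  (t=2,i=12, bit26=1)
  nb ##..#: next=#  (t=0,i=14, bit25=1)
  nb ##...: next=#  (t=7,i=6, bit24=1)
  nb #.###: next=.  (t=0,i=8, bit23=0)
  nb #.##.: next=.  (t=0,i=12, bit22=0)
  nb #.#.#: next=.  (t=2,i=13, bit21=0)
  nb #.#..: next=#  (t=8,i=11, bit20=1)
  nb #..##: next=#  (t=5,i=9, bit19=1)
  nb #..#.: next=#  (t=0,i=15, bit18=1)
  nb #...#: next=#  (t=1,i=11, bit17=1)
  nb #....: next=.  (t=0,i=1, bit16=0)
  nb .####: next=.  (t=1,i=14, bit15=0)
  nb .###.: next=#  (t=0,i=9, bit14=1)
  nb .##.#: next=#  (t=0,i=6, bit13=1)
  nb .##..: next=#  (t=0,i=13, bit12=1)
  nb .#.##: next=#  (t=1,i=4, bit11=1)
  nb .#.#.: next=.  (t=2,i=14, bit10=0)
  nb .#..#: next=.  (t=3,i=0, bit9=0)
  nb .#...: next=#  (t=0,i=0, bit8=1)
  nb ..###: next=#  (t=1,i=13, bit7=1)
  nb ..##.: next=#  (t=0,i=5, bit6=1)
  nb ..#.#: next=#  (t=1,i=3, bit5=1)
  nb ..#..: next=#  (t=0,i=16, bit4=1)
  nb ...##: next=.  (t=0,i=4, bit3=0)
  nb ...#.: next=.  (t=3,i=15, bit2=0)
  nb ....#: next=#  (t=0,i=3, bit1=1)
  nb .....: next=.  (t=0,i=2, bit0=0)
  bits 10010111000111100111100111110010 = 2535356914

2535356914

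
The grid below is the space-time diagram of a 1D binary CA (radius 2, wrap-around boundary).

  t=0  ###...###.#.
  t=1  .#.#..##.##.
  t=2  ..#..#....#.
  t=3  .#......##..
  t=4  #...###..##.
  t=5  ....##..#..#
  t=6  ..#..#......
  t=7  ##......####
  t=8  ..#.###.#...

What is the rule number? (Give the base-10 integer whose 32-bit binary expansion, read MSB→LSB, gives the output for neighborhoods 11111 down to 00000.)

86529159

  #####|.  b31=0 t=7,i=10
  ####.|.  b30=0 t=7,i=0
  ###.#|.  b29=0 t=0,i=8
  ###..|.  b28=0 t=0,i=2
  ##.##|.  b27=0 t=1,i=8
  ##.#.|#  b26=1 t=0,i=9
  ##..#|.  b25=0 t=1,i=11
  ##...|#  b24=1 t=0,i=3
  #.###|.  b23=0 t=0,i=0
  #.##.|.  b22=0 t=1,i=9
  #.#.#|#  b21=1 t=0,i=10
  #.#..|.  b20=0 t=1,i=3
  #..##|#  b19=1 t=1,i=5
  #..#.|.  b18=0 t=1,i=0
  #...#|.  b17=0 t=0,i=4
  #....|.  b16=0 t=2,i=7
  .####|.  b15=0 t=7,i=9
  .###.|#  b14=1 t=0,i=1
  .##.#|.  b13=0 t=1,i=7
  .##..|#  b12=1 t=1,i=10
  .#.##|.  b11=0 t=0,i=11
  .#.#.|#  b10=1 t=1,i=2
  .#..#|.  b9=0 t=1,i=4
  .#...|.  b8=0 t=2,i=6
  ..###|#  b7=1 t=0,i=6
  ..##.|.  b6=0 t=1,i=6
  ..#.#|.  b5=0 t=1,i=1
  ..#..|.  b4=0 t=2,i=2
  ...##|.  b3=0 t=0,i=5
  ...#.|#  b2=1 t=2,i=1
  ....#|#  b1=1 t=2,i=8
  .....|#  b0=1 t=3,i=4
  bits 00000101001010000101010010000111 = 86529159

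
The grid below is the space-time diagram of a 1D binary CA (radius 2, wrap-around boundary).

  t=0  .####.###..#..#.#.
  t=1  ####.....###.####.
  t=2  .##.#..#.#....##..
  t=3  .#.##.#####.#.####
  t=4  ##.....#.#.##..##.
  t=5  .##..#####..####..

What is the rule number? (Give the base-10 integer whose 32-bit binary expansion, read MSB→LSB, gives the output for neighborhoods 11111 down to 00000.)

  ##### -> .   bit 31 = 0  t=3,i=8
  ####. -> #   bit 30 = 1  t=0,i=3
  ###.# -> .   bit 29 = 0  t=0,i=4
  ###.. -> .   bit 28 = 0  t=0,i=8
  ##.## -> .   bit 27 = 0  t=0,i=5
  ##.#. -> #   bit 26 = 1  t=2,i=3
  ##..# -> #   bit 25 = 1  t=0,i=9
  ##... -> #   bit 24 = 1  t=1,i=4
  #.### -> .   bit 23 = 0  t=0,i=6
  #.##. -> .   bit 22 = 0  t=3,i=3
  #.#.# -> #   bit 21 = 1  t=3,i=1
  #.#.. -> #   bit 20 = 1  t=0,i=16
  #..## -> #   bit 19 = 1  t=0,i=0
  #..#. -> #   bit 18 = 1  t=0,i=10
  #...# -> #   bit 17 = 1  t=2,i=17
  #.... -> .   bit 16 = 0  t=1,i=5
  .#### -> #   bit 15 = 1  t=0,i=2
  .###. -> .   bit 14 = 0  t=0,i=7
  .##.# -> .   bit 13 = 0  t=2,i=2
  .##.. -> #   bit 12 = 1  t=2,i=15
  .#.## -> .   bit 11 = 0  t=3,i=2
  .#.#. -> #   bit 10 = 1  t=0,i=15
  .#..# -> .   bit 9 = 0  t=0,i=12
  .#... -> #   bit 8 = 1  t=2,i=10
  ..### -> #   bit 7 = 1  t=0,i=1
  ..##. -> #   bit 6 = 1  t=2,i=1
  ..#.# -> #   bit 5 = 1  t=0,i=14
  ..#.. -> #   bit 4 = 1  t=0,i=11
  ...## -> .   bit 3 = 0  t=1,i=8
  ...#. -> #   bit 2 = 1  t=4,i=6
  ....# -> #   bit 1 = 1  t=1,i=7
  ..... -> .   bit 0 = 0  t=1,i=6
  bits 01000111001111101001010111110110 = 1195283958

1195283958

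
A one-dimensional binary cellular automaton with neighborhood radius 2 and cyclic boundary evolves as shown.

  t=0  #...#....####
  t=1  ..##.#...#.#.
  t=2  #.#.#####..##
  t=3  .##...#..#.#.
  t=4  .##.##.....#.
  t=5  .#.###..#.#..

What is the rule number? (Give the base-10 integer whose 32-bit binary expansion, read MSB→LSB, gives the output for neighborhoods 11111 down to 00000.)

2389840325

  #####|#  b31=1 t=0,i=11
  ####.|.  b30=0 t=0,i=12
  ###.#|.  b29=0 t=2,i=0
  ###..|.  b28=0 t=0,i=0
  ##.##|#  b27=1 t=4,i=3
  ##.#.|#  b26=1 t=1,i=4
  ##..#|#  b25=1 t=2,i=9
  ##...|.  b24=0 t=0,i=1
  #.###|.  b23=0 t=2,i=4
  #.##.|#  b22=1 t=4,i=4
  #.#.#|#  b21=1 t=2,i=2
  #.#..|#  b20=1 t=1,i=5
  #..##|.  b19=0 t=2,i=10
  #..#.|.  b18=0 t=3,i=8
  #...#|#  b17=1 t=0,i=2
  #....|.  b16=0 t=0,i=6
  .####|.  b15=0 t=0,i=10
  .###.|.  b14=0 t=2,i=12
  .##.#|.  b13=0 t=1,i=3
  .##..|#  b12=1 t=3,i=2
  .#.##|.  b11=0 t=2,i=3
  .#.#.|.  b10=0 t=1,i=10
  .#..#|.  b9=0 t=3,i=7
  .#...|#  b8=1 t=0,i=5
  ..###|#  b7=1 t=0,i=9
  ..##.|#  b6=1 t=1,i=2
  ..#.#|.  b5=0 t=1,i=9
  ..#..|.  b4=0 t=0,i=4
  ...##|.  b3=0 t=0,i=8
  ...#.|#  b2=1 t=0,i=3
  ....#|.  b1=0 t=0,i=7
  .....|#  b0=1 t=4,i=8
  bits 10001110011100100001000111000101 = 2389840325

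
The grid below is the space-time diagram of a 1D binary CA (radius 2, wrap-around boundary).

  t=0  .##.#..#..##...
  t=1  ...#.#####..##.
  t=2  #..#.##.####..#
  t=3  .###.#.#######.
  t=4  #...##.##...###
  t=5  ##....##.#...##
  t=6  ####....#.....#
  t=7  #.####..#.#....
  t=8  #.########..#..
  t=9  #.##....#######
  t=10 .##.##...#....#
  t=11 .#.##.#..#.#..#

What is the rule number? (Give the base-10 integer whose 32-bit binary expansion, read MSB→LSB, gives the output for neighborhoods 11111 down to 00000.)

  #####|.  b31=0 t=1,i=7
  ####.|#  b30=1 t=1,i=8
  ###.#|.  b29=0 t=3,i=3
  ###..|#  b28=1 t=1,i=9
  ##.##|#  b27=1 t=2,i=7
  ##.#.|#  b26=1 t=0,i=3
  ##..#|#  b25=1 t=1,i=10
  ##...|#  b24=1 t=0,i=12
  #.###|#  b23=1 t=1,i=5
  #.##.|#  b22=1 t=2,i=5
  #.#.#|#  b21=1 t=3,i=5
  #.#..|.  b20=0 t=0,i=4
  #..##|#  b19=1 t=0,i=9
  #..#.|#  b18=1 t=0,i=6
  #...#|.  b17=0 t=4,i=2
  #....|#  b16=1 t=0,i=13
  .####|#  b15=1 t=1,i=6
  .###.|.  b14=0 t=3,i=2
  .##.#|.  b13=0 t=0,i=2
  .##..|.  b12=0 t=0,i=11
  .#.##|.  b11=0 t=1,i=4
  .#.#.|#  b10=1 t=7,i=9
  .#..#|#  b9=1 t=0,i=5
  .#...|.  b8=0 t=5,i=10
  ..###|.  b7=0 t=3,i=1
  ..##.|.  b6=0 t=0,i=1
  ..#.#|#  b5=1 t=1,i=3
  ..#..|#  b4=1 t=0,i=7
  ...##|.  b3=0 t=0,i=0
  ...#.|.  b2=0 t=1,i=2
  ....#|.  b1=0 t=0,i=14
  .....|.  b0=0 t=6,i=11
  bits 01011111111011011000011000110000 = 1609401904

1609401904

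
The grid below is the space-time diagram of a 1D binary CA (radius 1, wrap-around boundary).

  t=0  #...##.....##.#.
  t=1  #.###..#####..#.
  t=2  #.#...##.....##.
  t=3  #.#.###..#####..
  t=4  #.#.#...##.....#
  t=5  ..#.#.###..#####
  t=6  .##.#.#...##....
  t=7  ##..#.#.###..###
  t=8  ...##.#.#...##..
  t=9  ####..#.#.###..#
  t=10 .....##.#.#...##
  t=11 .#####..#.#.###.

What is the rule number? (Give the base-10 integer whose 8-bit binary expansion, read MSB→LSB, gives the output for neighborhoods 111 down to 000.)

  [7] ### => .  t=1,i=3
  [6] ##. => .  t=0,i=5
  [5] #.# => .  t=0,i=13
  [4] #.. => .  t=0,i=1
  [3] .## => #  t=0,i=4
  [2] .#. => #  t=0,i=0
  [1] ..# => #  t=0,i=3
  [0] ... => #  t=0,i=2
  bits 00001111 = 15

15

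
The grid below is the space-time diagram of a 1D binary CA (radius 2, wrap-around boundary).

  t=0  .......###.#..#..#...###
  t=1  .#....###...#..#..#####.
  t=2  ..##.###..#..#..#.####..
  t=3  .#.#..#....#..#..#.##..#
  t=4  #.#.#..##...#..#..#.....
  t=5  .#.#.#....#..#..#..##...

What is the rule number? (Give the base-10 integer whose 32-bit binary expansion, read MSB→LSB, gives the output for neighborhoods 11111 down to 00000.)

  #####|#  b31=1 t=1,i=20
  ####.|#  b30=1 t=1,i=21
  ###.#|.  b29=0 t=0,i=9
  ###..|.  b28=0 t=0,i=23
  ##.##|.  b27=0 t=2,i=4
  ##.#.|.  b26=0 t=0,i=10
  ##..#|.  b25=0 t=1,i=23
  ##...|.  b24=0 t=0,i=0
  #.###|.  b23=0 t=2,i=5
  #.##.|.  b22=0 t=3,i=19
  #.#.#|.  b21=0 t=3,i=1
  #.#..|.  b20=0 t=0,i=11
  #..##|.  b19=0 t=1,i=17
  #..#.|.  b18=0 t=0,i=13
  #...#|#  b17=1 t=0,i=19
  #....|#  b16=1 t=0,i=1
  .####|#  b15=1 t=1,i=19
  .###.|#  b14=1 t=0,i=8
  .##.#|#  b13=1 t=2,i=3
  .##..|.  b12=0 t=3,i=20
  .#.##|#  b11=1 t=2,i=17
  .#.#.|#  b10=1 t=3,i=0
  .#..#|#  b9=1 t=0,i=12
  .#...|#  b8=1 t=0,i=18
  ..###|#  b7=1 t=0,i=7
  ..##.|.  b6=0 t=2,i=2
  ..#.#|.  b5=0 t=2,i=16
  ..#..|.  b4=0 t=0,i=14
  ...##|#  b3=1 t=0,i=6
  ...#.|.  b2=0 t=1,i=11
  ....#|.  b1=0 t=0,i=5
  .....|.  b0=0 t=0,i=2
  bits 11000000000000111110111110001000 = 3221483400

3221483400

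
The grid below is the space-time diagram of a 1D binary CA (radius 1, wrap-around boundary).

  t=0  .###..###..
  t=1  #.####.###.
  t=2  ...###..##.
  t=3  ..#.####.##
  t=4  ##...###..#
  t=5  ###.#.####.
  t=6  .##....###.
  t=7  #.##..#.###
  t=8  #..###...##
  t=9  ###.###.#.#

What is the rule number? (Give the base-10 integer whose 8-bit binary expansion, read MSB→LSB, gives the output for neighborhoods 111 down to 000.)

  ###|#  b7=1 t=0,i=2
  ##.|#  b6=1 t=0,i=3
  #.#|.  b5=0 t=1,i=1
  #..|#  b4=1 t=0,i=4
  .##|.  b3=0 t=0,i=1
  .#.|.  b2=0 t=1,i=0
  ..#|#  b1=1 t=0,i=0
  ...|.  b0=0 t=0,i=10
  bits 11010010 = 210

210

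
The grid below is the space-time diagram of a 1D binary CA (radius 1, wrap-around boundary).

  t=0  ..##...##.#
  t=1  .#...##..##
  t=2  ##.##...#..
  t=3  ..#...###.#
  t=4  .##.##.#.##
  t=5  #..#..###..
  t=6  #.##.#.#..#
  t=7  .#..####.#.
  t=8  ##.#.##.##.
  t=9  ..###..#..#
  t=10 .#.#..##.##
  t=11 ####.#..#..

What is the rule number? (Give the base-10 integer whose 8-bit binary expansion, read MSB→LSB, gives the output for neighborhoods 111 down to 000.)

  ### -> #   bit 7 = 1  t=3,i=7
  ##. -> .   bit 6 = 0  t=0,i=3
  #.# -> #   bit 5 = 1  t=0,i=9
  #.. -> .   bit 4 = 0  t=0,i=0
  .## -> .   bit 3 = 0  t=0,i=2
  .#. -> #   bit 2 = 1  t=0,i=10
  ..# -> #   bit 1 = 1  t=0,i=1
  ... -> #   bit 0 = 1  t=0,i=5
  bits 10100111 = 167

167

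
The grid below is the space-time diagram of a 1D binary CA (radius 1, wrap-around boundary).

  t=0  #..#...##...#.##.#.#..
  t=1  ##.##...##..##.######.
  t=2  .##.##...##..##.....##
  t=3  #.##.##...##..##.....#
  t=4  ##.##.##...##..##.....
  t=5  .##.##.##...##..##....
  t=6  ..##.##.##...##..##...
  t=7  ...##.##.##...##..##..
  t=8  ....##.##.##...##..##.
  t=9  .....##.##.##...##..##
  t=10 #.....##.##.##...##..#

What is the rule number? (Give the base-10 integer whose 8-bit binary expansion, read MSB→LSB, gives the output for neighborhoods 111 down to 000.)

  nb ###: next=.  (t=1,i=16, bit7=0)
  nb ##.: next=#  (t=0,i=8, bit6=1)
  nb #.#: next=#  (t=0,i=13, bit5=1)
  nb #..: next=#  (t=0,i=1, bit4=1)
  nb .##: next=.  (t=0,i=7, bit3=0)
  nb .#.: next=#  (t=0,i=0, bit2=1)
  nb ..#: next=.  (t=0,i=2, bit1=0)
  nb ...: next=.  (t=0,i=5, bit0=0)
  bits 01110100 = 116

116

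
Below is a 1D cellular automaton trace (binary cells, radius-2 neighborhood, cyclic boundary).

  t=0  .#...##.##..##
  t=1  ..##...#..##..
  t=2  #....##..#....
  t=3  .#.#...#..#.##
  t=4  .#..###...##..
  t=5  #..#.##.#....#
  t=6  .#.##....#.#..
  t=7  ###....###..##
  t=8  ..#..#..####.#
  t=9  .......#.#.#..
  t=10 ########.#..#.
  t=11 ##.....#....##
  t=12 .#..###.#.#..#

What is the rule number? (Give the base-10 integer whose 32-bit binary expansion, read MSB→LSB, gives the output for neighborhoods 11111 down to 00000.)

984271143

  ##### -> .   bit 31 = 0  t=7,i=0
  ####. -> .   bit 30 = 0  t=7,i=1
  ###.# -> #   bit 29 = 1  t=8,i=11
  ###.. -> #   bit 28 = 1  t=4,i=6
  ##.## -> #   bit 27 = 1  t=0,i=7
  ##.#. -> .   bit 26 = 0  t=0,i=0
  ##..# -> #   bit 25 = 1  t=0,i=10
  ##... -> .   bit 24 = 0  t=1,i=4
  #.### -> #   bit 23 = 1  t=10,i=0
  #.##. -> .   bit 22 = 0  t=0,i=8
  #.#.# -> #   bit 21 = 1  t=3,i=1
  #.#.. -> .   bit 20 = 0  t=0,i=1
  #..## -> #   bit 19 = 1  t=0,i=11
  #..#. -> .   bit 18 = 0  t=2,i=8
  #...# -> #   bit 17 = 1  t=0,i=3
  #.... -> .   bit 16 = 0  t=1,i=13
  .#### -> #   bit 15 = 1  t=7,i=13
  .###. -> #   bit 14 = 1  t=4,i=5
  .##.# -> .   bit 13 = 0  t=0,i=6
  .##.. -> .   bit 12 = 0  t=0,i=9
  .#.## -> #   bit 11 = 1  t=3,i=11
  .#.#. -> .   bit 10 = 0  t=3,i=2
  .#..# -> .   bit 9 = 0  t=1,i=8
  .#... -> #   bit 8 = 1  t=0,i=2
  ..### -> .   bit 7 = 0  t=4,i=4
  ..##. -> .   bit 6 = 0  t=0,i=5
  ..#.# -> #   bit 5 = 1  t=3,i=10
  ..#.. -> .   bit 4 = 0  t=1,i=7
  ...## -> .   bit 3 = 0  t=0,i=4
  ...#. -> #   bit 2 = 1  t=1,i=6
  ....# -> #   bit 1 = 1  t=1,i=0
  ..... -> #   bit 0 = 1  t=9,i=0
  bits 00111010101010101100100100100111 = 984271143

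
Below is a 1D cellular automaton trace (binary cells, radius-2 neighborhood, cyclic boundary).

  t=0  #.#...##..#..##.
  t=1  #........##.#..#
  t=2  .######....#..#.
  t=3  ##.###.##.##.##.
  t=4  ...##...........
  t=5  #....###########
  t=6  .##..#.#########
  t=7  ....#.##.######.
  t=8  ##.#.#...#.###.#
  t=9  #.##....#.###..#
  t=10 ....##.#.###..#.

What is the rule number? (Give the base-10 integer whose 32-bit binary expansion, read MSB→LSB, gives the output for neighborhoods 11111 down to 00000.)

  nb #####: next=#  (t=2,i=3, bit31=1)
  nb ####.: next=#  (t=2,i=5, bit30=1)
  nb ###.#: next=.  (t=3,i=5, bit29=0)
  nb ###..: next=.  (t=2,i=6, bit28=0)
  nb ##.##: next=.  (t=3,i=2, bit27=0)
  nb ##.#.: next=#  (t=0,i=15, bit26=1)
  nb ##..#: next=.  (t=0,i=8, bit25=0)
  nb ##...: next=#  (t=1,i=1, bit24=1)
  nb #.###: next=#  (t=3,i=3, bit23=1)
  nb #.##.: next=.  (t=3,i=0, bit22=0)
  nb #.#.#: next=#  (t=0,i=0, bit21=1)
  nb #.#..: next=.  (t=0,i=2, bit20=0)
  nb #..##: next=#  (t=0,i=12, bit19=1)
  nb #..#.: next=#  (t=0,i=9, bit18=1)
  nb #...#: next=.  (t=0,i=4, bit17=0)
  nb #....: next=#  (t=1,i=2, bit16=1)
  nb .####: next=.  (t=2,i=2, bit15=0)
  nb .###.: next=#  (t=3,i=4, bit14=1)
  nb .##.#: next=.  (t=0,i=14, bit13=0)
  nb .##..: next=.  (t=0,i=7, bit12=0)
  nb .#.##: next=#  (t=6,i=6, bit11=1)
  nb .#.#.: next=.  (t=0,i=1, bit10=0)
  nb .#..#: next=.  (t=0,i=11, bit9=0)
  nb .#...: next=.  (t=0,i=3, bit8=0)
  nb ..###: next=#  (t=2,i=1, bit7=1)
  nb ..##.: next=.  (t=0,i=6, bit6=0)
  nb ..#.#: next=.  (t=6,i=5, bit5=0)
  nb ..#..: next=#  (t=0,i=10, bit4=1)
  nb ...##: next=.  (t=0,i=5, bit3=0)
  nb ...#.: next=#  (t=2,i=10, bit2=1)
  nb ....#: next=.  (t=1,i=7, bit1=0)
  nb .....: next=#  (t=1,i=3, bit0=1)
  bits 11000101101011010100100010010101 = 3316467861

3316467861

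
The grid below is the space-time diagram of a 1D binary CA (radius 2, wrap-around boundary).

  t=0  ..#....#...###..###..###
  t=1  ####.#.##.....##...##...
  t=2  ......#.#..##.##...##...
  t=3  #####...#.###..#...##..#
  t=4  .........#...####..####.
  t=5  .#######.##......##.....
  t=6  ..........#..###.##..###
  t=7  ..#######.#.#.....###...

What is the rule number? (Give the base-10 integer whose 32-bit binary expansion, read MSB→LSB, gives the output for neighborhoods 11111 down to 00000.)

35404115

  [31] ##### => .  t=3,i=1
  [30] ####. => .  t=1,i=2
  [29] ###.# => .  t=1,i=3
  [28] ###.. => .  t=0,i=13
  [27] ##.## => .  t=2,i=13
  [26] ##.#. => .  t=1,i=4
  [25] ##..# => #  t=0,i=0
  [24] ##... => .  t=1,i=9
  [23] #.### => .  t=3,i=10
  [22] #.##. => .  t=1,i=7
  [21] #.#.# => .  t=1,i=5
  [20] #.#.. => #  t=2,i=8
  [19] #..## => #  t=0,i=15
  [18] #..#. => #  t=0,i=1
  [17] #...# => .  t=0,i=9
  [16] #.... => .  t=0,i=4
  [15] .#### => .  t=1,i=1
  [14] .###. => .  t=0,i=12
  [13] .##.# => #  t=2,i=12
  [12] .##.. => #  t=1,i=8
  [11] .#.## => #  t=1,i=6
  [10] .#.#. => .  t=2,i=7
  [9] .#..# => .  t=2,i=9
  [8] .#... => #  t=0,i=3
  [7] ..### => .  t=0,i=11
  [6] ..##. => #  t=1,i=14
  [5] ..#.# => .  t=2,i=6
  [4] ..#.. => #  t=0,i=2
  [3] ...## => .  t=0,i=10
  [2] ...#. => .  t=0,i=6
  [1] ....# => #  t=0,i=5
  [0] ..... => #  t=1,i=11
  bits 00000010000111000011100101010011 = 35404115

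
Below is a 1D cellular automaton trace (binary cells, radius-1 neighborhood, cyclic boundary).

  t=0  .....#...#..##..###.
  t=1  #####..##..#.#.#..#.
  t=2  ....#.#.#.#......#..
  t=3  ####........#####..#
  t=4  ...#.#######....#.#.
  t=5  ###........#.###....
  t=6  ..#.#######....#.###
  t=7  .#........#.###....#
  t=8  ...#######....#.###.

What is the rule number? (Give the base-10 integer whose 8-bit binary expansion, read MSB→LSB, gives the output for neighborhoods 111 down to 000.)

  nb ###: next=.  (t=0,i=17, bit7=0)
  nb ##.: next=#  (t=0,i=13, bit6=1)
  nb #.#: next=.  (t=1,i=12, bit5=0)
  nb #..: next=.  (t=0,i=6, bit4=0)
  nb .##: next=.  (t=0,i=12, bit3=0)
  nb .#.: next=.  (t=0,i=5, bit2=0)
  nb ..#: next=#  (t=0,i=4, bit1=1)
  nb ...: next=#  (t=0,i=0, bit0=1)
  bits 01000011 = 67

67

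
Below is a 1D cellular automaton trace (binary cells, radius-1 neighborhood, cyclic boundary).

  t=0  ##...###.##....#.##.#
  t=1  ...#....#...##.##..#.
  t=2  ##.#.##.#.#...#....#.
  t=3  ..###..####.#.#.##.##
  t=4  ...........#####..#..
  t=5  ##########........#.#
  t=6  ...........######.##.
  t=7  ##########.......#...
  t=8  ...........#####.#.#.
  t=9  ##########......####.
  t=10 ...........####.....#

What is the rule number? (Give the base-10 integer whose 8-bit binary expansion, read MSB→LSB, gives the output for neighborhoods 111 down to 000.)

  [7] ### => .  t=0,i=0
  [6] ##. => .  t=0,i=1
  [5] #.# => #  t=0,i=8
  [4] #.. => .  t=0,i=2
  [3] .## => .  t=0,i=5
  [2] .#. => #  t=0,i=15
  [1] ..# => .  t=0,i=4
  [0] ... => #  t=0,i=3
  bits 00100101 = 37

37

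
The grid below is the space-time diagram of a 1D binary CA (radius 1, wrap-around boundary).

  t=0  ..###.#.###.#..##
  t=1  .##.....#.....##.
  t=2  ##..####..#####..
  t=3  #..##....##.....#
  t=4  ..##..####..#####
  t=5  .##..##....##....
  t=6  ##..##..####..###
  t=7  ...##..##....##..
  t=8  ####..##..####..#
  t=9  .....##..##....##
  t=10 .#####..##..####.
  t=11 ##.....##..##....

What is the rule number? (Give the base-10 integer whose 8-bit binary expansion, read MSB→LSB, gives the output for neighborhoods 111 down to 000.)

  ### -> .   bit 7 = 0  t=0,i=3
  ##. -> .   bit 6 = 0  t=0,i=4
  #.# -> .   bit 5 = 0  t=0,i=5
  #.. -> .   bit 4 = 0  t=0,i=0
  .## -> #   bit 3 = 1  t=0,i=2
  .#. -> .   bit 2 = 0  t=0,i=6
  ..# -> #   bit 1 = 1  t=0,i=1
  ... -> #   bit 0 = 1  t=1,i=4
  bits 00001011 = 11

11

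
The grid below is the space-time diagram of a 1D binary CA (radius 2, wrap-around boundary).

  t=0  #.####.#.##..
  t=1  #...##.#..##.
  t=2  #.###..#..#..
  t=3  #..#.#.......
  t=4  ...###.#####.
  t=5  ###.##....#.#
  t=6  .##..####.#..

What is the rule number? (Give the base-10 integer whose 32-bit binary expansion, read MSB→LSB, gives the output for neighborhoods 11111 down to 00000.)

1664308331

  [31] ##### => .  t=4,i=9
  [30] ####. => #  t=0,i=4
  [29] ###.# => #  t=0,i=5
  [28] ###.. => .  t=2,i=4
  [27] ##.## => .  t=4,i=6
  [26] ##.#. => .  t=0,i=6
  [25] ##..# => #  t=0,i=11
  [24] ##... => #  t=4,i=12
  [23] #.### => .  t=0,i=2
  [22] #.##. => .  t=0,i=9
  [21] #.#.# => #  t=0,i=7
  [20] #.#.. => #  t=1,i=0
  [19] #..## => .  t=1,i=9
  [18] #..#. => .  t=0,i=12
  [17] #...# => #  t=1,i=2
  [16] #.... => #  t=3,i=7
  [15] .#### => .  t=0,i=3
  [14] .###. => #  t=2,i=3
  [13] .##.# => .  t=1,i=5
  [12] .##.. => #  t=0,i=10
  [11] .#.## => .  t=0,i=1
  [10] .#.#. => #  t=3,i=4
  [9] .#..# => .  t=1,i=8
  [8] .#... => .  t=1,i=1
  [7] ..### => .  t=4,i=3
  [6] ..##. => #  t=1,i=4
  [5] ..#.# => #  t=0,i=0
  [4] ..#.. => .  t=2,i=7
  [3] ...## => #  t=1,i=3
  [2] ...#. => .  t=3,i=12
  [1] ....# => #  t=3,i=11
  [0] ..... => #  t=3,i=8
  bits 01100011001100110101010001101011 = 1664308331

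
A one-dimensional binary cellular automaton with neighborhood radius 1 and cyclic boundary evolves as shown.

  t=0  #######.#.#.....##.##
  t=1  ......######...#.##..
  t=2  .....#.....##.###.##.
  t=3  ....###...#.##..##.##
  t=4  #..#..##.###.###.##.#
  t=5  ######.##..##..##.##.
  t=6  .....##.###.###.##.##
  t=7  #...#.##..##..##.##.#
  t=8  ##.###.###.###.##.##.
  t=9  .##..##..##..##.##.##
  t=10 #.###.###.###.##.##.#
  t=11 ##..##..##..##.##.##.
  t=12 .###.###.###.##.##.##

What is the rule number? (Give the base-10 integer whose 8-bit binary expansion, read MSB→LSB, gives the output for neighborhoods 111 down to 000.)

  ###|.  b7=0 t=0,i=0
  ##.|#  b6=1 t=0,i=6
  #.#|#  b5=1 t=0,i=7
  #..|#  b4=1 t=0,i=11
  .##|.  b3=0 t=0,i=16
  .#.|#  b2=1 t=0,i=8
  ..#|#  b1=1 t=0,i=15
  ...|.  b0=0 t=0,i=12
  bits 01110110 = 118

118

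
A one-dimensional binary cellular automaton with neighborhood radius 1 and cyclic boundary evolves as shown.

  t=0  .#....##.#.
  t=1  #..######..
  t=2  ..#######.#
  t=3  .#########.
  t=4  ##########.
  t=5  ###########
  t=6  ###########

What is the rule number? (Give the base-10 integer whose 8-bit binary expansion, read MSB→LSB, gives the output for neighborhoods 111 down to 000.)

  [7] ### => #  t=1,i=4
  [6] ##. => #  t=0,i=7
  [5] #.# => #  t=0,i=8
  [4] #.. => .  t=0,i=2
  [3] .## => #  t=0,i=6
  [2] .#. => .  t=0,i=1
  [1] ..# => #  t=0,i=0
  [0] ... => #  t=0,i=3
  bits 11101011 = 235

235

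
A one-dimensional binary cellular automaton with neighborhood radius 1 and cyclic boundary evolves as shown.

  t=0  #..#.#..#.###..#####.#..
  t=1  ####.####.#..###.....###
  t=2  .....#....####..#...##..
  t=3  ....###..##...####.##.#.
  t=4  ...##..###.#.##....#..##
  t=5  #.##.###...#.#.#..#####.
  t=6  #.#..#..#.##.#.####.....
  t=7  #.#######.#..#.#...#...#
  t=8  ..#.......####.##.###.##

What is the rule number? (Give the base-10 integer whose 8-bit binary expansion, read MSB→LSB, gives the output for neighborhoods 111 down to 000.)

30

  nb ###: next=.  (t=0,i=11, bit7=0)
  nb ##.: next=.  (t=0,i=12, bit6=0)
  nb #.#: next=.  (t=0,i=4, bit5=0)
  nb #..: next=#  (t=0,i=1, bit4=1)
  nb .##: next=#  (t=0,i=10, bit3=1)
  nb .#.: next=#  (t=0,i=0, bit2=1)
  nb ..#: next=#  (t=0,i=2, bit1=1)
  nb ...: next=.  (t=1,i=17, bit0=0)
  bits 00011110 = 30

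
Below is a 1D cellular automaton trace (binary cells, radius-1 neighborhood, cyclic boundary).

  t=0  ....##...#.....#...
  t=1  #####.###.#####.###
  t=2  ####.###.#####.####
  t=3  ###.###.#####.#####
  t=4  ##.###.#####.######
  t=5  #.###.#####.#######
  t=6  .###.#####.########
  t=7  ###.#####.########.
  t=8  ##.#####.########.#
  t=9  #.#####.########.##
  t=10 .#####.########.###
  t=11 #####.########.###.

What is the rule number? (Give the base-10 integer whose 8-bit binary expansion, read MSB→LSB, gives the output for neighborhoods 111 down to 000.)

187

  nb ###: next=#  (t=1,i=0, bit7=1)
  nb ##.: next=.  (t=0,i=5, bit6=0)
  nb #.#: next=#  (t=1,i=5, bit5=1)
  nb #..: next=#  (t=0,i=6, bit4=1)
  nb .##: next=#  (t=0,i=4, bit3=1)
  nb .#.: next=.  (t=0,i=9, bit2=0)
  nb ..#: next=#  (t=0,i=3, bit1=1)
  nb ...: next=#  (t=0,i=0, bit0=1)
  bits 10111011 = 187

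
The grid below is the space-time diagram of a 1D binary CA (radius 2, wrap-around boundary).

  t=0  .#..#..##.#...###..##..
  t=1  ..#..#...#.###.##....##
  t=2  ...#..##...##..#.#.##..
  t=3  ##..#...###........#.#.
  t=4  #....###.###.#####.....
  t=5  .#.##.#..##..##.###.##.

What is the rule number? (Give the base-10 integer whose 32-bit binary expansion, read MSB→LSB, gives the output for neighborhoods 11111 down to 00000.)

  [31] ##### => .  t=4,i=15
  [30] ####. => #  t=4,i=16
  [29] ###.# => .  t=1,i=13
  [28] ###.. => #  t=0,i=16
  [27] ##.## => .  t=1,i=14
  [26] ##.#. => #  t=0,i=9
  [25] ##..# => .  t=0,i=17
  [24] ##... => #  t=0,i=21
  [23] #.### => #  t=1,i=11
  [22] #.##. => #  t=1,i=15
  [21] #.#.# => .  t=2,i=17
  [20] #.#.. => .  t=0,i=10
  [19] #..## => .  t=0,i=6
  [18] #..#. => .  t=0,i=3
  [17] #...# => #  t=0,i=12
  [16] #.... => .  t=1,i=18
  [15] .#### => #  t=4,i=14
  [14] .###. => #  t=0,i=15
  [13] .##.# => .  t=0,i=8
  [12] .##.. => .  t=0,i=20
  [11] .#.## => .  t=1,i=10
  [10] .#.#. => .  t=2,i=16
  [9] .#..# => #  t=0,i=2
  [8] .#... => #  t=0,i=11
  [7] ..### => .  t=0,i=14
  [6] ..##. => .  t=0,i=7
  [5] ..#.# => .  t=1,i=9
  [4] ..#.. => .  t=0,i=1
  [3] ...## => #  t=0,i=13
  [2] ...#. => .  t=0,i=0
  [1] ....# => #  t=1,i=19
  [0] ..... => #  t=2,i=0
  bits 01010101110000101100001100001011 = 1438827275

1438827275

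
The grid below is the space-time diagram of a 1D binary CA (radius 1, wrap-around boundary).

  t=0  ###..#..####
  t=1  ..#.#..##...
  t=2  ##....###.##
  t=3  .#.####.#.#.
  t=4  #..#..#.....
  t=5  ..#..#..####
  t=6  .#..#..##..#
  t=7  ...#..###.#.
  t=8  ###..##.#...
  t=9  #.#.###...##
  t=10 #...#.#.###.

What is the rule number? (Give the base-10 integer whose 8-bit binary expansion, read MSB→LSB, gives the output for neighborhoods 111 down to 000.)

  ### -> .   bit 7 = 0  t=0,i=0
  ##. -> #   bit 6 = 1  t=0,i=2
  #.# -> .   bit 5 = 0  t=1,i=3
  #.. -> .   bit 4 = 0  t=0,i=3
  .## -> #   bit 3 = 1  t=0,i=8
  .#. -> .   bit 2 = 0  t=0,i=5
  ..# -> #   bit 1 = 1  t=0,i=4
  ... -> #   bit 0 = 1  t=1,i=0
  bits 01001011 = 75

75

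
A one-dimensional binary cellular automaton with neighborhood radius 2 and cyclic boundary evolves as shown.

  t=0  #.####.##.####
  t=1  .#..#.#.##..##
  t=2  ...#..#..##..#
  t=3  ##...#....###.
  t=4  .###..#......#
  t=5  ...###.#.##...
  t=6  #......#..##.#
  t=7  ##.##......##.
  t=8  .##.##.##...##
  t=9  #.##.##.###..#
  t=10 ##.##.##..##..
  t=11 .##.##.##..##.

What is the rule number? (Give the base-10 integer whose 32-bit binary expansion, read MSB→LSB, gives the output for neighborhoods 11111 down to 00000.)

3676713217

  nb #####: next=#  (t=0,i=12, bit31=1)
  nb ####.: next=#  (t=0,i=4, bit30=1)
  nb ###.#: next=.  (t=0,i=0, bit29=0)
  nb ###..: next=#  (t=4,i=3, bit28=1)
  nb ##.##: next=#  (t=0,i=1, bit27=1)
  nb ##.#.: next=.  (t=1,i=0, bit26=0)
  nb ##..#: next=#  (t=1,i=10, bit25=1)
  nb ##...: next=#  (t=3,i=2, bit24=1)
  nb #.###: next=.  (t=0,i=2, bit23=0)
  nb #.##.: next=.  (t=0,i=7, bit22=0)
  nb #.#.#: next=#  (t=1,i=6, bit21=1)
  nb #.#..: next=.  (t=1,i=1, bit20=0)
  nb #..##: next=.  (t=1,i=11, bit19=0)
  nb #..#.: next=#  (t=1,i=3, bit18=1)
  nb #...#: next=#  (t=2,i=1, bit17=1)
  nb #....: next=.  (t=3,i=7, bit16=0)
  nb .####: next=.  (t=0,i=3, bit15=0)
  nb .###.: next=.  (t=3,i=11, bit14=0)
  nb .##.#: next=#  (t=0,i=8, bit13=1)
  nb .##..: next=#  (t=1,i=9, bit12=1)
  nb .#.##: next=.  (t=1,i=7, bit11=0)
  nb .#.#.: next=.  (t=1,i=5, bit10=0)
  nb .#..#: next=.  (t=1,i=2, bit9=0)
  nb .#...: next=#  (t=2,i=0, bit8=1)
  nb ..###: next=.  (t=3,i=10, bit7=0)
  nb ..##.: next=.  (t=1,i=12, bit6=0)
  nb ..#.#: next=.  (t=1,i=4, bit5=0)
  nb ..#..: next=.  (t=2,i=3, bit4=0)
  nb ...##: next=.  (t=3,i=9, bit3=0)
  nb ...#.: next=.  (t=2,i=2, bit2=0)
  nb ....#: next=.  (t=3,i=8, bit1=0)
  nb .....: next=#  (t=4,i=9, bit0=1)
  bits 11011011001001100011000100000001 = 3676713217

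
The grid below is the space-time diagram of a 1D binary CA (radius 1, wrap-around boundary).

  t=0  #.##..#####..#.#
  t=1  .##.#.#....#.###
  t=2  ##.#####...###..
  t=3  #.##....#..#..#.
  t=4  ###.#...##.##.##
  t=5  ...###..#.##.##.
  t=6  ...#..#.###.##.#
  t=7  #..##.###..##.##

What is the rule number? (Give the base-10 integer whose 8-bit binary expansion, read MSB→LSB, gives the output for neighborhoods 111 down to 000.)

60

  nb ###: next=.  (t=0,i=7, bit7=0)
  nb ##.: next=.  (t=0,i=0, bit6=0)
  nb #.#: next=#  (t=0,i=1, bit5=1)
  nb #..: next=#  (t=0,i=4, bit4=1)
  nb .##: next=#  (t=0,i=2, bit3=1)
  nb .#.: next=#  (t=0,i=13, bit2=1)
  nb ..#: next=.  (t=0,i=5, bit1=0)
  nb ...: next=.  (t=1,i=8, bit0=0)
  bits 00111100 = 60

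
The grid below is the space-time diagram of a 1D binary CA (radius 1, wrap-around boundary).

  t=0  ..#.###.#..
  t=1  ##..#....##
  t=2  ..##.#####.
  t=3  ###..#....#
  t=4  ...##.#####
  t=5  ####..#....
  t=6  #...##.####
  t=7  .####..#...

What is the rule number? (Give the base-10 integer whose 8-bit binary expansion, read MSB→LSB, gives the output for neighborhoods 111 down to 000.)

27

  nb ###: next=.  (t=0,i=5, bit7=0)
  nb ##.: next=.  (t=0,i=6, bit6=0)
  nb #.#: next=.  (t=0,i=3, bit5=0)
  nb #..: next=#  (t=0,i=9, bit4=1)
  nb .##: next=#  (t=0,i=4, bit3=1)
  nb .#.: next=.  (t=0,i=2, bit2=0)
  nb ..#: next=#  (t=0,i=1, bit1=1)
  nb ...: next=#  (t=0,i=0, bit0=1)
  bits 00011011 = 27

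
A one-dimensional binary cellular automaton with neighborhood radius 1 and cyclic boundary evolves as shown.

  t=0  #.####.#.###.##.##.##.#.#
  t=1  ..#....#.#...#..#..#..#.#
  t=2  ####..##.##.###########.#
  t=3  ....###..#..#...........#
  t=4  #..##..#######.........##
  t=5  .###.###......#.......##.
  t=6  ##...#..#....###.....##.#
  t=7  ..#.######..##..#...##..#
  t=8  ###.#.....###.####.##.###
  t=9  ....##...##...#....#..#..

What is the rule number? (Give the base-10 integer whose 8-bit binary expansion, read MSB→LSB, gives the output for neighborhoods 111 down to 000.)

  ### -> .   bit 7 = 0  t=0,i=3
  ##. -> .   bit 6 = 0  t=0,i=0
  #.# -> .   bit 5 = 0  t=0,i=1
  #.. -> #   bit 4 = 1  t=1,i=0
  .## -> #   bit 3 = 1  t=0,i=2
  .#. -> #   bit 2 = 1  t=0,i=7
  ..# -> #   bit 1 = 1  t=1,i=1
  ... -> .   bit 0 = 0  t=1,i=4
  bits 00011110 = 30

30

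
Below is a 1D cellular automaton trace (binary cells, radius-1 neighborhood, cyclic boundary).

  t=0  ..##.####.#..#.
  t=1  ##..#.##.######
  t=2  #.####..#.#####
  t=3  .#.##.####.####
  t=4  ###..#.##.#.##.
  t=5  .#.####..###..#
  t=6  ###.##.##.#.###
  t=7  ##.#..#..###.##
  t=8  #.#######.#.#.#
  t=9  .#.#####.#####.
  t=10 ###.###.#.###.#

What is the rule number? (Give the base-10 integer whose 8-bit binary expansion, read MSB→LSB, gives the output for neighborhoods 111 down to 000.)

  nb ###: next=#  (t=0,i=6, bit7=1)
  nb ##.: next=.  (t=0,i=3, bit6=0)
  nb #.#: next=#  (t=0,i=4, bit5=1)
  nb #..: next=#  (t=0,i=11, bit4=1)
  nb .##: next=.  (t=0,i=2, bit3=0)
  nb .#.: next=#  (t=0,i=10, bit2=1)
  nb ..#: next=#  (t=0,i=1, bit1=1)
  nb ...: next=#  (t=0,i=0, bit0=1)
  bits 10110111 = 183

183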